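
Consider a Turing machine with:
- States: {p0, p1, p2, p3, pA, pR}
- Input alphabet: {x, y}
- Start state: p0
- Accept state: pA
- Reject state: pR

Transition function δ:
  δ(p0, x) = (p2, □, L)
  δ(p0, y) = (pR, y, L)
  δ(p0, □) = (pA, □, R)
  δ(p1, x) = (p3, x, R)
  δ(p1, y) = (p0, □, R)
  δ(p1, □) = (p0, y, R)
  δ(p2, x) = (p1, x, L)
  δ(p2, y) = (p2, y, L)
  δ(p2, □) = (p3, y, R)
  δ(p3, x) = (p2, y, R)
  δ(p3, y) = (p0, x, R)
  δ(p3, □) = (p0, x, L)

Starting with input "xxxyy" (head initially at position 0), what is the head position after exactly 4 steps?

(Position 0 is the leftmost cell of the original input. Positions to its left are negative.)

Execution trace (head position shown):
Step 0: [p0]xxxyy  (head at position 0)
Step 1: move left → [p2]□□xxyy  (head at position -1)
Step 2: move right → y[p3]□xxyy  (head at position 0)
Step 3: move left → [p0]yxxxyy  (head at position -1)
Step 4: move left → [pR]□yxxxyy  (head at position -2)

After 4 steps, the head is at position -2.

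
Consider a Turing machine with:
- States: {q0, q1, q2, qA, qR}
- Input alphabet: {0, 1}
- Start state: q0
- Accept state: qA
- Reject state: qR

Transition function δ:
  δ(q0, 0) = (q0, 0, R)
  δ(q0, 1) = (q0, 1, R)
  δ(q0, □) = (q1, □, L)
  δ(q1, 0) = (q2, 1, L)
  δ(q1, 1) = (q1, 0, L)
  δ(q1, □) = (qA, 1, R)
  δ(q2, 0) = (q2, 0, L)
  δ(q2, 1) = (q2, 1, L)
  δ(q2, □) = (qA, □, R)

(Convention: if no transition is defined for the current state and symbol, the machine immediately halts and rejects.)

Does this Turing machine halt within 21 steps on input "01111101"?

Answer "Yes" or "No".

Execution trace:
Initial: [q0]01111101
Step 1: δ(q0, 0) = (q0, 0, R) → 0[q0]1111101
Step 2: δ(q0, 1) = (q0, 1, R) → 01[q0]111101
Step 3: δ(q0, 1) = (q0, 1, R) → 011[q0]11101
Step 4: δ(q0, 1) = (q0, 1, R) → 0111[q0]1101
Step 5: δ(q0, 1) = (q0, 1, R) → 01111[q0]101
Step 6: δ(q0, 1) = (q0, 1, R) → 011111[q0]01
Step 7: δ(q0, 0) = (q0, 0, R) → 0111110[q0]1
Step 8: δ(q0, 1) = (q0, 1, R) → 01111101[q0]□
Step 9: δ(q0, □) = (q1, □, L) → 0111110[q1]1□
Step 10: δ(q1, 1) = (q1, 0, L) → 011111[q1]00□
Step 11: δ(q1, 0) = (q2, 1, L) → 01111[q2]110□
Step 12: δ(q2, 1) = (q2, 1, L) → 0111[q2]1110□
Step 13: δ(q2, 1) = (q2, 1, L) → 011[q2]11110□
Step 14: δ(q2, 1) = (q2, 1, L) → 01[q2]111110□
Step 15: δ(q2, 1) = (q2, 1, L) → 0[q2]1111110□
Step 16: δ(q2, 1) = (q2, 1, L) → [q2]01111110□
Step 17: δ(q2, 0) = (q2, 0, L) → [q2]□01111110□
Step 18: δ(q2, □) = (qA, □, R) → □[qA]01111110□

The machine reaches the accept state qA and halts.
The machine halted after 18 steps (within the 21-step bound).

Answer: Yes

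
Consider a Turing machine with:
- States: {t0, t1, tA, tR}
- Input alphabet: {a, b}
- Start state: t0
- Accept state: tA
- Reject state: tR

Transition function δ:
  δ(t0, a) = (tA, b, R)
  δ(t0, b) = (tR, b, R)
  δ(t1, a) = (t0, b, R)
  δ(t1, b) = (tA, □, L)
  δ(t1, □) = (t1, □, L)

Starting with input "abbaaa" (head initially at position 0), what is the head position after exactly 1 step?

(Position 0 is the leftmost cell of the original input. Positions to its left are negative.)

Execution trace (head position shown):
Step 0: [t0]abbaaa  (head at position 0)
Step 1: move right → b[tA]bbaaa  (head at position 1)

After 1 step, the head is at position 1.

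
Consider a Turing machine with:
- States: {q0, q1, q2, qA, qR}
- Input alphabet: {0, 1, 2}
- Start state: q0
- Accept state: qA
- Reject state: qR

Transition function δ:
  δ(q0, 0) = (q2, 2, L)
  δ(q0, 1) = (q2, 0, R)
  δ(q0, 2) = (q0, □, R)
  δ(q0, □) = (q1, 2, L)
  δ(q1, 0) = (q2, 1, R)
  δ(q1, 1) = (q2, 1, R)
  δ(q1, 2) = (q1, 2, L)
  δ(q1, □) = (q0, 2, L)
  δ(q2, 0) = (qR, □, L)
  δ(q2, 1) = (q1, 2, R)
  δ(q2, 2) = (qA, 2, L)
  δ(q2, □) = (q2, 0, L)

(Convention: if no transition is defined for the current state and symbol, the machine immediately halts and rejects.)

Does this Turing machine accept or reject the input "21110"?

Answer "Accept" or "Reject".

Execution trace:
Initial: [q0]21110
Step 1: δ(q0, 2) = (q0, □, R) → □[q0]1110
Step 2: δ(q0, 1) = (q2, 0, R) → □0[q2]110
Step 3: δ(q2, 1) = (q1, 2, R) → □02[q1]10
Step 4: δ(q1, 1) = (q2, 1, R) → □021[q2]0
Step 5: δ(q2, 0) = (qR, □, L) → □02[qR]1□

The machine reaches the reject state qR and halts.

Answer: Reject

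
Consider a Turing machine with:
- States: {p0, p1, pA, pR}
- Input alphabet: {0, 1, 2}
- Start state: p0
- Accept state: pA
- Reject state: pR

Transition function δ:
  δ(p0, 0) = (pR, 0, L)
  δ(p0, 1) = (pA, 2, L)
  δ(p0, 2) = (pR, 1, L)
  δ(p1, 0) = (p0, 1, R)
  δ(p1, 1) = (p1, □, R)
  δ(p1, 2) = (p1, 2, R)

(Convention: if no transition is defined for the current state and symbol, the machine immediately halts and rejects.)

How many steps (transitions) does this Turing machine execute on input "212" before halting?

Execution trace:
Initial: [p0]212
Step 1: δ(p0, 2) = (pR, 1, L) → [pR]□112

The machine reaches the reject state pR and halts.

The machine executed 1 step before halting.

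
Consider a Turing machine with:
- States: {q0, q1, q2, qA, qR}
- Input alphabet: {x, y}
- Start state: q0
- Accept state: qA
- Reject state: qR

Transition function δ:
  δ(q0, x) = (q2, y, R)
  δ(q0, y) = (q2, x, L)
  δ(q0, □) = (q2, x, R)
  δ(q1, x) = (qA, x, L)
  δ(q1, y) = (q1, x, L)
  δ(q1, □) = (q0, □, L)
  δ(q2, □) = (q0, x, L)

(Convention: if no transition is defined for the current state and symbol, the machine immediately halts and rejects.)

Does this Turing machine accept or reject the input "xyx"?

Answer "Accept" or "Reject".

Execution trace:
Initial: [q0]xyx
Step 1: δ(q0, x) = (q2, y, R) → y[q2]yx

No transition is defined for δ(q2, y). By convention the machine halts and rejects.

Answer: Reject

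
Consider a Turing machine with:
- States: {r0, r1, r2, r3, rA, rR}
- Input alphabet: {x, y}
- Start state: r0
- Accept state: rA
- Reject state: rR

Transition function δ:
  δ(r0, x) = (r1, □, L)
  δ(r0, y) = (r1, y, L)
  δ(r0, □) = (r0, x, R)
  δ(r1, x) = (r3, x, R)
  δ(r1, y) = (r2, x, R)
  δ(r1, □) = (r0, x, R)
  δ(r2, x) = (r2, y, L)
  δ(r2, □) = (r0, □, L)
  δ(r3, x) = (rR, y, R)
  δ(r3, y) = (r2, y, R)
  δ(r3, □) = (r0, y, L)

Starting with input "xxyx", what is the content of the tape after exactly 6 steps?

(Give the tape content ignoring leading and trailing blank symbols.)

Execution trace:
Initial: [r0]xxyx
Step 1: δ(r0, x) = (r1, □, L) → [r1]□□xyx
Step 2: δ(r1, □) = (r0, x, R) → x[r0]□xyx
Step 3: δ(r0, □) = (r0, x, R) → xx[r0]xyx
Step 4: δ(r0, x) = (r1, □, L) → x[r1]x□yx
Step 5: δ(r1, x) = (r3, x, R) → xx[r3]□yx
Step 6: δ(r3, □) = (r0, y, L) → x[r0]xyyx

After 6 steps, the tape (ignoring leading/trailing blanks) is: xxyyx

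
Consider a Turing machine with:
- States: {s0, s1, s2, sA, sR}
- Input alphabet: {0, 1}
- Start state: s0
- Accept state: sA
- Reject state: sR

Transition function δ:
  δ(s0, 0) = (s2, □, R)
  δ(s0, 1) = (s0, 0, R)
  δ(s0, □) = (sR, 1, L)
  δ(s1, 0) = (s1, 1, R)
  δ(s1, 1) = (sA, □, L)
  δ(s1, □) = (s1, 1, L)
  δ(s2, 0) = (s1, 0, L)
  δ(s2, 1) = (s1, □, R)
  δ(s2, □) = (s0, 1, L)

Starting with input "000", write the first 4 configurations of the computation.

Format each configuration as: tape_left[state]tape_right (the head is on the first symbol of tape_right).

Transitions applied:
Step 1: δ(s0, 0) = (s2, □, R)
Step 2: δ(s2, 0) = (s1, 0, L)
Step 3: δ(s1, □) = (s1, 1, L)

The first 4 configurations are:
[s0]000 ⊢ □[s2]00 ⊢ [s1]□00 ⊢ [s1]□100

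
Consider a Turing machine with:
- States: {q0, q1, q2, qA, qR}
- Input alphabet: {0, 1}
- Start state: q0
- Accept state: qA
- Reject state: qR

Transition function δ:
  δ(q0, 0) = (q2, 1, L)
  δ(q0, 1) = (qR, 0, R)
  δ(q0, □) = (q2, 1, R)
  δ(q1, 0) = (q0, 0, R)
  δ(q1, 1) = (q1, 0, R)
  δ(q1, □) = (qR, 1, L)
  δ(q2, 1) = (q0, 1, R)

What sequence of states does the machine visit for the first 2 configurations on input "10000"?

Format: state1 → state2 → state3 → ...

Execution trace:
Initial: [q0]10000
Step 1: δ(q0, 1) = (qR, 0, R) → 0[qR]0000

The machine reaches the reject state qR and halts.

State sequence: q0 → qR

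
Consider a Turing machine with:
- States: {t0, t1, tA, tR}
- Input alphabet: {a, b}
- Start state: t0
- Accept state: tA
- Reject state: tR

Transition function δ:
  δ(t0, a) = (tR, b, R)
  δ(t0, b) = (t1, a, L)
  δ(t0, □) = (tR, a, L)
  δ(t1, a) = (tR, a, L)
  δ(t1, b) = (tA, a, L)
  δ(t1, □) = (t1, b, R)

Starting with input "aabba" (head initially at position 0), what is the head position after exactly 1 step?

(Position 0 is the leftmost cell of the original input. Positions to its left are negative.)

Execution trace (head position shown):
Step 0: [t0]aabba  (head at position 0)
Step 1: move right → b[tR]abba  (head at position 1)

After 1 step, the head is at position 1.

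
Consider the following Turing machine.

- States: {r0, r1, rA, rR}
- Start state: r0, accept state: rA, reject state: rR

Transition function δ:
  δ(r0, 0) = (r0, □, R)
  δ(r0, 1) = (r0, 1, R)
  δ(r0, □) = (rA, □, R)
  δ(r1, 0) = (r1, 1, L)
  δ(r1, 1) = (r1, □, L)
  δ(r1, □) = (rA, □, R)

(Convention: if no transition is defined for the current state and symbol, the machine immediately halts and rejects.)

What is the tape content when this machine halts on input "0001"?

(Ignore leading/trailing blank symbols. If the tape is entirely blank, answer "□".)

Execution trace:
Initial: [r0]0001
Step 1: δ(r0, 0) = (r0, □, R) → □[r0]001
Step 2: δ(r0, 0) = (r0, □, R) → □□[r0]01
Step 3: δ(r0, 0) = (r0, □, R) → □□□[r0]1
Step 4: δ(r0, 1) = (r0, 1, R) → □□□1[r0]□
Step 5: δ(r0, □) = (rA, □, R) → □□□1□[rA]□

The machine reaches the accept state rA and halts.

Final tape (ignoring leading/trailing blanks): 1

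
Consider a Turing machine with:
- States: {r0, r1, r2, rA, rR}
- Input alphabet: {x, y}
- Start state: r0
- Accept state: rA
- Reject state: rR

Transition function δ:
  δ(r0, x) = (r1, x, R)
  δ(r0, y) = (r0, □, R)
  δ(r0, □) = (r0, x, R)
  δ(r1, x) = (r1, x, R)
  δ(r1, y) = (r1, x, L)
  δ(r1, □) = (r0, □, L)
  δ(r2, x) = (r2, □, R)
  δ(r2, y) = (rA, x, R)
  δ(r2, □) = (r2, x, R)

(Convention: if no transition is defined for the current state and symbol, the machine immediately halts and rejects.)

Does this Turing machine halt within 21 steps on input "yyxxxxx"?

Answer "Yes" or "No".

Execution trace:
Initial: [r0]yyxxxxx
Step 1: δ(r0, y) = (r0, □, R) → □[r0]yxxxxx
Step 2: δ(r0, y) = (r0, □, R) → □□[r0]xxxxx
Step 3: δ(r0, x) = (r1, x, R) → □□x[r1]xxxx
Step 4: δ(r1, x) = (r1, x, R) → □□xx[r1]xxx
Step 5: δ(r1, x) = (r1, x, R) → □□xxx[r1]xx
Step 6: δ(r1, x) = (r1, x, R) → □□xxxx[r1]x
Step 7: δ(r1, x) = (r1, x, R) → □□xxxxx[r1]□
Step 8: δ(r1, □) = (r0, □, L) → □□xxxx[r0]x□
Step 9: δ(r0, x) = (r1, x, R) → □□xxxxx[r1]□
Step 10: δ(r1, □) = (r0, □, L) → □□xxxx[r0]x□
Step 11: δ(r0, x) = (r1, x, R) → □□xxxxx[r1]□
Step 12: δ(r1, □) = (r0, □, L) → □□xxxx[r0]x□
Step 13: δ(r0, x) = (r1, x, R) → □□xxxxx[r1]□
Step 14: δ(r1, □) = (r0, □, L) → □□xxxx[r0]x□
Step 15: δ(r0, x) = (r1, x, R) → □□xxxxx[r1]□
Step 16: δ(r1, □) = (r0, □, L) → □□xxxx[r0]x□
Step 17: δ(r0, x) = (r1, x, R) → □□xxxxx[r1]□
Step 18: δ(r1, □) = (r0, □, L) → □□xxxx[r0]x□
Step 19: δ(r0, x) = (r1, x, R) → □□xxxxx[r1]□
Step 20: δ(r1, □) = (r0, □, L) → □□xxxx[r0]x□
Step 21: δ(r0, x) = (r1, x, R) → □□xxxxx[r1]□

The machine has not reached a halting state after 21 steps.
The machine did not halt within the 21-step bound.

Answer: No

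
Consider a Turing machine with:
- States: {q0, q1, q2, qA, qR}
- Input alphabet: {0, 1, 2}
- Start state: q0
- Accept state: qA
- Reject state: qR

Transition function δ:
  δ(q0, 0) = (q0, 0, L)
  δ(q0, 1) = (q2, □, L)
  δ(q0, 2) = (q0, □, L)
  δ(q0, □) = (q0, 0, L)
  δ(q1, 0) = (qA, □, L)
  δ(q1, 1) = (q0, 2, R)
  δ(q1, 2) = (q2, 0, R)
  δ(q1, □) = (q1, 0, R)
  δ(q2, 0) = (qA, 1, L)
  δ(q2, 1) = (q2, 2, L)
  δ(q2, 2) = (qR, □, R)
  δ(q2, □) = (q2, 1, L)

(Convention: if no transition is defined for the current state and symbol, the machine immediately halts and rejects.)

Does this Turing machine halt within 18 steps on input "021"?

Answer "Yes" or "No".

Execution trace:
Initial: [q0]021
Step 1: δ(q0, 0) = (q0, 0, L) → [q0]□021
Step 2: δ(q0, □) = (q0, 0, L) → [q0]□0021
Step 3: δ(q0, □) = (q0, 0, L) → [q0]□00021
Step 4: δ(q0, □) = (q0, 0, L) → [q0]□000021
Step 5: δ(q0, □) = (q0, 0, L) → [q0]□0000021
Step 6: δ(q0, □) = (q0, 0, L) → [q0]□00000021
Step 7: δ(q0, □) = (q0, 0, L) → [q0]□000000021
Step 8: δ(q0, □) = (q0, 0, L) → [q0]□0000000021
Step 9: δ(q0, □) = (q0, 0, L) → [q0]□00000000021
Step 10: δ(q0, □) = (q0, 0, L) → [q0]□000000000021
Step 11: δ(q0, □) = (q0, 0, L) → [q0]□0000000000021
Step 12: δ(q0, □) = (q0, 0, L) → [q0]□00000000000021
Step 13: δ(q0, □) = (q0, 0, L) → [q0]□000000000000021
Step 14: δ(q0, □) = (q0, 0, L) → [q0]□0000000000000021
Step 15: δ(q0, □) = (q0, 0, L) → [q0]□00000000000000021
Step 16: δ(q0, □) = (q0, 0, L) → [q0]□000000000000000021
Step 17: δ(q0, □) = (q0, 0, L) → [q0]□0000000000000000021
Step 18: δ(q0, □) = (q0, 0, L) → [q0]□00000000000000000021

The machine has not reached a halting state after 18 steps.
The machine did not halt within the 18-step bound.

Answer: No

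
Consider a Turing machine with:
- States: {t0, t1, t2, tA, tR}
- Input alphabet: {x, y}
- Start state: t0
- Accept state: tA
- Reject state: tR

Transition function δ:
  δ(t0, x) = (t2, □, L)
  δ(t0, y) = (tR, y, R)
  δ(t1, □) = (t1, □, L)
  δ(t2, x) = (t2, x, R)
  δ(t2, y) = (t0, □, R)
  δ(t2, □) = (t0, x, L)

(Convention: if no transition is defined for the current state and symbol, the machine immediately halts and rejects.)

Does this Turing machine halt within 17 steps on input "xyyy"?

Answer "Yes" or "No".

Execution trace:
Initial: [t0]xyyy
Step 1: δ(t0, x) = (t2, □, L) → [t2]□□yyy
Step 2: δ(t2, □) = (t0, x, L) → [t0]□x□yyy

No transition is defined for δ(t0, □). By convention the machine halts and rejects.
The machine halted after 2 steps (within the 17-step bound).

Answer: Yes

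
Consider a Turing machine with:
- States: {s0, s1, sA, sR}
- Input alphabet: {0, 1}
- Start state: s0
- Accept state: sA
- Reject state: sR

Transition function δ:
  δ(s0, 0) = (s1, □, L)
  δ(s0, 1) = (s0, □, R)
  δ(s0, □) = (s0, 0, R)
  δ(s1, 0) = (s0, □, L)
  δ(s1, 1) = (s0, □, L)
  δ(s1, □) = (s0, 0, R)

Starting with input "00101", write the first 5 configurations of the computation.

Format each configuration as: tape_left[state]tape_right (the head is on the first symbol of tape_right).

Transitions applied:
Step 1: δ(s0, 0) = (s1, □, L)
Step 2: δ(s1, □) = (s0, 0, R)
Step 3: δ(s0, □) = (s0, 0, R)
Step 4: δ(s0, 0) = (s1, □, L)

The first 5 configurations are:
[s0]00101 ⊢ [s1]□□0101 ⊢ 0[s0]□0101 ⊢ 00[s0]0101 ⊢ 0[s1]0□101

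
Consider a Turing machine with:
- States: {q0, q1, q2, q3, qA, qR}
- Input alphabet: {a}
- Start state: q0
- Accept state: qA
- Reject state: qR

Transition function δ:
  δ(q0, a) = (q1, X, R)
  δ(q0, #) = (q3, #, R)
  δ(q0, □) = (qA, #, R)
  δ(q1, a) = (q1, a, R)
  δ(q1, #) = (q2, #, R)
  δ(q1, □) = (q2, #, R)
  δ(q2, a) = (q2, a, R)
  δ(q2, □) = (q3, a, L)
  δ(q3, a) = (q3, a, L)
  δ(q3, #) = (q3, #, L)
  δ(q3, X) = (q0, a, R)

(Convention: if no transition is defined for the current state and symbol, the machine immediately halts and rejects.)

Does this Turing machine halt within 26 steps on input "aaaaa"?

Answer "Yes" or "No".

Execution trace:
Initial: [q0]aaaaa
Step 1: δ(q0, a) = (q1, X, R) → X[q1]aaaa
Step 2: δ(q1, a) = (q1, a, R) → Xa[q1]aaa
Step 3: δ(q1, a) = (q1, a, R) → Xaa[q1]aa
Step 4: δ(q1, a) = (q1, a, R) → Xaaa[q1]a
Step 5: δ(q1, a) = (q1, a, R) → Xaaaa[q1]□
Step 6: δ(q1, □) = (q2, #, R) → Xaaaa#[q2]□
Step 7: δ(q2, □) = (q3, a, L) → Xaaaa[q3]#a
Step 8: δ(q3, #) = (q3, #, L) → Xaaa[q3]a#a
Step 9: δ(q3, a) = (q3, a, L) → Xaa[q3]aa#a
Step 10: δ(q3, a) = (q3, a, L) → Xa[q3]aaa#a
Step 11: δ(q3, a) = (q3, a, L) → X[q3]aaaa#a
Step 12: δ(q3, a) = (q3, a, L) → [q3]Xaaaa#a
Step 13: δ(q3, X) = (q0, a, R) → a[q0]aaaa#a
Step 14: δ(q0, a) = (q1, X, R) → aX[q1]aaa#a
Step 15: δ(q1, a) = (q1, a, R) → aXa[q1]aa#a
Step 16: δ(q1, a) = (q1, a, R) → aXaa[q1]a#a
Step 17: δ(q1, a) = (q1, a, R) → aXaaa[q1]#a
Step 18: δ(q1, #) = (q2, #, R) → aXaaa#[q2]a
Step 19: δ(q2, a) = (q2, a, R) → aXaaa#a[q2]□
Step 20: δ(q2, □) = (q3, a, L) → aXaaa#[q3]aa
Step 21: δ(q3, a) = (q3, a, L) → aXaaa[q3]#aa
Step 22: δ(q3, #) = (q3, #, L) → aXaa[q3]a#aa
Step 23: δ(q3, a) = (q3, a, L) → aXa[q3]aa#aa
Step 24: δ(q3, a) = (q3, a, L) → aX[q3]aaa#aa
Step 25: δ(q3, a) = (q3, a, L) → a[q3]Xaaa#aa
Step 26: δ(q3, X) = (q0, a, R) → aa[q0]aaa#aa

The machine has not reached a halting state after 26 steps.
The machine did not halt within the 26-step bound.

Answer: No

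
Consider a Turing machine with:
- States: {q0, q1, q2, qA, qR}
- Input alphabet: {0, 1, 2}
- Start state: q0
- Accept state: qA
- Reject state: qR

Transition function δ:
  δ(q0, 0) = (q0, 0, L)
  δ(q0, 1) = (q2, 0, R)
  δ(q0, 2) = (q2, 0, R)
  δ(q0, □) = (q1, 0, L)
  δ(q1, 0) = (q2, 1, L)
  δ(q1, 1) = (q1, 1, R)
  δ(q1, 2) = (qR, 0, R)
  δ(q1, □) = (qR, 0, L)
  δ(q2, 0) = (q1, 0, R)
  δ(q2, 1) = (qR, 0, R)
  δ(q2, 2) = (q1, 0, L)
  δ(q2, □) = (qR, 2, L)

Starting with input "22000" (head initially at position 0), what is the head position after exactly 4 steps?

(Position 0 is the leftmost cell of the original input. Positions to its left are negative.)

Execution trace (head position shown):
Step 0: [q0]22000  (head at position 0)
Step 1: move right → 0[q2]2000  (head at position 1)
Step 2: move left → [q1]00000  (head at position 0)
Step 3: move left → [q2]□10000  (head at position -1)
Step 4: move left → [qR]□210000  (head at position -2)

After 4 steps, the head is at position -2.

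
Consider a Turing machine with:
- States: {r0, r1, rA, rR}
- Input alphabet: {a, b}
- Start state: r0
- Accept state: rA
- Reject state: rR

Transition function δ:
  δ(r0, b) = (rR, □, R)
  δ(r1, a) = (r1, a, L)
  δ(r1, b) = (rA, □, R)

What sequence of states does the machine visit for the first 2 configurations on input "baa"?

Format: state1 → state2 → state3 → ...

Execution trace:
Initial: [r0]baa
Step 1: δ(r0, b) = (rR, □, R) → □[rR]aa

The machine reaches the reject state rR and halts.

State sequence: r0 → rR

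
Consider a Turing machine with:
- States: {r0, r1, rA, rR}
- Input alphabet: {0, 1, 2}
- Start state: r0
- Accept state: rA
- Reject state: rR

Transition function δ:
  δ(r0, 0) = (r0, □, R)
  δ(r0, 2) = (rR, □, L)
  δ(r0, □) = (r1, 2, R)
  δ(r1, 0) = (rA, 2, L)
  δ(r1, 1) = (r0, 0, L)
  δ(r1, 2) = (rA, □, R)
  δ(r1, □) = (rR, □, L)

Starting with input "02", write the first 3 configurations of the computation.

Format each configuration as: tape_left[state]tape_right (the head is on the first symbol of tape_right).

Transitions applied:
Step 1: δ(r0, 0) = (r0, □, R)
Step 2: δ(r0, 2) = (rR, □, L)

The first 3 configurations are:
[r0]02 ⊢ □[r0]2 ⊢ [rR]□□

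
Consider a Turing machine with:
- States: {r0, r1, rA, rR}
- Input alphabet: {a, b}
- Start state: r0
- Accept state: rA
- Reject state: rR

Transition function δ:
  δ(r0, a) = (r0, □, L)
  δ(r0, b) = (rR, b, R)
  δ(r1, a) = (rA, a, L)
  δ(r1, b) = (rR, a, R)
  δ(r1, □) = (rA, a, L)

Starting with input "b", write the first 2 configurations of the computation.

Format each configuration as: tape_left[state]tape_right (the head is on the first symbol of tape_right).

Transitions applied:
Step 1: δ(r0, b) = (rR, b, R)

The first 2 configurations are:
[r0]b ⊢ b[rR]□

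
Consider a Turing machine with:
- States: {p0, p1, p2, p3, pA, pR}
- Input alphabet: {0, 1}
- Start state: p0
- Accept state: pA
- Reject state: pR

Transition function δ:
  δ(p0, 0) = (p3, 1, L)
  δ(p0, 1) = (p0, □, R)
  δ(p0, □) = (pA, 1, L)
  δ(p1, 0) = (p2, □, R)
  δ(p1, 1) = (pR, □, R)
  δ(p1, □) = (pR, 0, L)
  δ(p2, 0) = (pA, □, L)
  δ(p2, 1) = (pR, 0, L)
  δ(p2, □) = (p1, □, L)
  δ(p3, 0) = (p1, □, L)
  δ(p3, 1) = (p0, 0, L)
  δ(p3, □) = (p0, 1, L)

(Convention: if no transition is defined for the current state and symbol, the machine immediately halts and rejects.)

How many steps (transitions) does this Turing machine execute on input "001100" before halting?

Execution trace:
Initial: [p0]001100
Step 1: δ(p0, 0) = (p3, 1, L) → [p3]□101100
Step 2: δ(p3, □) = (p0, 1, L) → [p0]□1101100
Step 3: δ(p0, □) = (pA, 1, L) → [pA]□11101100

The machine reaches the accept state pA and halts.

The machine executed 3 steps before halting.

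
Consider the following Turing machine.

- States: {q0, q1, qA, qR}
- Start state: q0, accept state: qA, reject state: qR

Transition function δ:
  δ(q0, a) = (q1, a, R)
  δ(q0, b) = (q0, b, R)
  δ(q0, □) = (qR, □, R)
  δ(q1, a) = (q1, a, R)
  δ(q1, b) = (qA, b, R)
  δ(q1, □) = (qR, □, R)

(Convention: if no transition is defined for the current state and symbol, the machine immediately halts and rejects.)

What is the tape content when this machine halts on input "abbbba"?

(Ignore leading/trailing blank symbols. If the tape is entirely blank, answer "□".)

Execution trace:
Initial: [q0]abbbba
Step 1: δ(q0, a) = (q1, a, R) → a[q1]bbbba
Step 2: δ(q1, b) = (qA, b, R) → ab[qA]bbba

The machine reaches the accept state qA and halts.

Final tape (ignoring leading/trailing blanks): abbbba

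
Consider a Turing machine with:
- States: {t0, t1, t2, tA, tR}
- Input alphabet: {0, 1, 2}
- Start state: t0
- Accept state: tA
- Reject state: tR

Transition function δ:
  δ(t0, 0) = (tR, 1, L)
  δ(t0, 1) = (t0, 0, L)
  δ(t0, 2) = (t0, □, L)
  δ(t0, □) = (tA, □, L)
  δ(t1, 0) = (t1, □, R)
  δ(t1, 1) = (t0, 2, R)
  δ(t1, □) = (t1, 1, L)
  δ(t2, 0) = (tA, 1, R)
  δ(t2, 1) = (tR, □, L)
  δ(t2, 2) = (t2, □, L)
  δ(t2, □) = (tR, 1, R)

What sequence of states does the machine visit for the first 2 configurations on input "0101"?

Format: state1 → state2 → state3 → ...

Execution trace:
Initial: [t0]0101
Step 1: δ(t0, 0) = (tR, 1, L) → [tR]□1101

The machine reaches the reject state tR and halts.

State sequence: t0 → tR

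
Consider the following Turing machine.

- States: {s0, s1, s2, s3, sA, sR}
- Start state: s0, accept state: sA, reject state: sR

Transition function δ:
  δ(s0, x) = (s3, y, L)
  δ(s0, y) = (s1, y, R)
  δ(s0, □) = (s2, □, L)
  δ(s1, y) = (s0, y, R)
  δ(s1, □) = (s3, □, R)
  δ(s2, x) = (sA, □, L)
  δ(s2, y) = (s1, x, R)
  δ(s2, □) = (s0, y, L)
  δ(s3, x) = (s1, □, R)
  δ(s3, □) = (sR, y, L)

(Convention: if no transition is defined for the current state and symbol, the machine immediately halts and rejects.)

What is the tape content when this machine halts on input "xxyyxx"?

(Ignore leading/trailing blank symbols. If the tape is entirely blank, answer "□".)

Execution trace:
Initial: [s0]xxyyxx
Step 1: δ(s0, x) = (s3, y, L) → [s3]□yxyyxx
Step 2: δ(s3, □) = (sR, y, L) → [sR]□yyxyyxx

The machine reaches the reject state sR and halts.

Final tape (ignoring leading/trailing blanks): yyxyyxx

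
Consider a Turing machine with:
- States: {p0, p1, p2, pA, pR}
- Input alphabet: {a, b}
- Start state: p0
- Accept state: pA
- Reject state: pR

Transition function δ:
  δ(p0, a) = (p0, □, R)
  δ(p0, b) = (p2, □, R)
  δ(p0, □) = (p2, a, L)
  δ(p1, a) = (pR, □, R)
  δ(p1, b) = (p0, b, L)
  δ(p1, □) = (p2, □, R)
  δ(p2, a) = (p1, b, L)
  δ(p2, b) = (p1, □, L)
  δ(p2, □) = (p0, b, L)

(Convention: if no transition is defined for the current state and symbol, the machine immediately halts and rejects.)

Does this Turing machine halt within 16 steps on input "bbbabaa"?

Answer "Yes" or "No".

Execution trace:
Initial: [p0]bbbabaa
Step 1: δ(p0, b) = (p2, □, R) → □[p2]bbabaa
Step 2: δ(p2, b) = (p1, □, L) → [p1]□□babaa
Step 3: δ(p1, □) = (p2, □, R) → □[p2]□babaa
Step 4: δ(p2, □) = (p0, b, L) → [p0]□bbabaa
Step 5: δ(p0, □) = (p2, a, L) → [p2]□abbabaa
Step 6: δ(p2, □) = (p0, b, L) → [p0]□babbabaa
Step 7: δ(p0, □) = (p2, a, L) → [p2]□ababbabaa
Step 8: δ(p2, □) = (p0, b, L) → [p0]□bababbabaa
Step 9: δ(p0, □) = (p2, a, L) → [p2]□abababbabaa
Step 10: δ(p2, □) = (p0, b, L) → [p0]□babababbabaa
Step 11: δ(p0, □) = (p2, a, L) → [p2]□ababababbabaa
Step 12: δ(p2, □) = (p0, b, L) → [p0]□bababababbabaa
Step 13: δ(p0, □) = (p2, a, L) → [p2]□abababababbabaa
Step 14: δ(p2, □) = (p0, b, L) → [p0]□babababababbabaa
Step 15: δ(p0, □) = (p2, a, L) → [p2]□ababababababbabaa
Step 16: δ(p2, □) = (p0, b, L) → [p0]□bababababababbabaa

The machine has not reached a halting state after 16 steps.
The machine did not halt within the 16-step bound.

Answer: No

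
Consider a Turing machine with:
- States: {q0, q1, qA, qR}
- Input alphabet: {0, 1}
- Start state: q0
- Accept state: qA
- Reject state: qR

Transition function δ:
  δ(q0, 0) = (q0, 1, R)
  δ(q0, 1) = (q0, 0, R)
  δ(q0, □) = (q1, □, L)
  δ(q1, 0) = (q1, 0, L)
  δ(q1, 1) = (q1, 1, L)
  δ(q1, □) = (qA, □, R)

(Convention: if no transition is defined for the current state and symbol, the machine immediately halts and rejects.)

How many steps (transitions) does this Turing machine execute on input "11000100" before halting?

Execution trace:
Initial: [q0]11000100
Step 1: δ(q0, 1) = (q0, 0, R) → 0[q0]1000100
Step 2: δ(q0, 1) = (q0, 0, R) → 00[q0]000100
Step 3: δ(q0, 0) = (q0, 1, R) → 001[q0]00100
Step 4: δ(q0, 0) = (q0, 1, R) → 0011[q0]0100
Step 5: δ(q0, 0) = (q0, 1, R) → 00111[q0]100
Step 6: δ(q0, 1) = (q0, 0, R) → 001110[q0]00
Step 7: δ(q0, 0) = (q0, 1, R) → 0011101[q0]0
Step 8: δ(q0, 0) = (q0, 1, R) → 00111011[q0]□
Step 9: δ(q0, □) = (q1, □, L) → 0011101[q1]1□
Step 10: δ(q1, 1) = (q1, 1, L) → 001110[q1]11□
Step 11: δ(q1, 1) = (q1, 1, L) → 00111[q1]011□
Step 12: δ(q1, 0) = (q1, 0, L) → 0011[q1]1011□
Step 13: δ(q1, 1) = (q1, 1, L) → 001[q1]11011□
Step 14: δ(q1, 1) = (q1, 1, L) → 00[q1]111011□
Step 15: δ(q1, 1) = (q1, 1, L) → 0[q1]0111011□
Step 16: δ(q1, 0) = (q1, 0, L) → [q1]00111011□
Step 17: δ(q1, 0) = (q1, 0, L) → [q1]□00111011□
Step 18: δ(q1, □) = (qA, □, R) → □[qA]00111011□

The machine reaches the accept state qA and halts.

The machine executed 18 steps before halting.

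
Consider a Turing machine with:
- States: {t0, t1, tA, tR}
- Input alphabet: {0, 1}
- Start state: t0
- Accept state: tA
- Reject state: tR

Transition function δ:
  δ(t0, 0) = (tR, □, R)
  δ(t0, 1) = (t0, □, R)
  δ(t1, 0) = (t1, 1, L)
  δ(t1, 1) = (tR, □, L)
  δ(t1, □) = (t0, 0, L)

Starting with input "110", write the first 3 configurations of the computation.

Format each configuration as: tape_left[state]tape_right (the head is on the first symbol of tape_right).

Transitions applied:
Step 1: δ(t0, 1) = (t0, □, R)
Step 2: δ(t0, 1) = (t0, □, R)

The first 3 configurations are:
[t0]110 ⊢ □[t0]10 ⊢ □□[t0]0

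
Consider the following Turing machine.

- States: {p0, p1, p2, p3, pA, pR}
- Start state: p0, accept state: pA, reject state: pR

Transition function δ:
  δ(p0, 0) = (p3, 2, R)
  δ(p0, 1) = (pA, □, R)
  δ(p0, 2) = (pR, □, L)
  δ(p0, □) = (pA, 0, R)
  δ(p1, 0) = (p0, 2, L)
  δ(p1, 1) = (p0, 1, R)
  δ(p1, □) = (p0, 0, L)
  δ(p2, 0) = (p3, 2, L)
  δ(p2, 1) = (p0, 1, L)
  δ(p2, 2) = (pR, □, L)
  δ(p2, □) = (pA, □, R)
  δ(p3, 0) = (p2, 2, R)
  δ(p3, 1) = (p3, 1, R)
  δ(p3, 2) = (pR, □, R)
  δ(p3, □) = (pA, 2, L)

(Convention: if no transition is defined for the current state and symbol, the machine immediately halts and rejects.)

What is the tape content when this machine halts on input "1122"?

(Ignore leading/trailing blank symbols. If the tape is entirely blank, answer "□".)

Execution trace:
Initial: [p0]1122
Step 1: δ(p0, 1) = (pA, □, R) → □[pA]122

The machine reaches the accept state pA and halts.

Final tape (ignoring leading/trailing blanks): 122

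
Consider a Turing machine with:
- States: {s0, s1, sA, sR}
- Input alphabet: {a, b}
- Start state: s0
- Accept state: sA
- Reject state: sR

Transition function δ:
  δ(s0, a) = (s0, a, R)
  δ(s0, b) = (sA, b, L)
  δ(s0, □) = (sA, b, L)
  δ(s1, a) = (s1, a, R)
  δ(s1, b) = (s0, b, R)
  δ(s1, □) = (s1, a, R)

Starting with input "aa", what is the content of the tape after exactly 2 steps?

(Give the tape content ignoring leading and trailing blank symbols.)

Execution trace:
Initial: [s0]aa
Step 1: δ(s0, a) = (s0, a, R) → a[s0]a
Step 2: δ(s0, a) = (s0, a, R) → aa[s0]□

After 2 steps, the tape (ignoring leading/trailing blanks) is: aa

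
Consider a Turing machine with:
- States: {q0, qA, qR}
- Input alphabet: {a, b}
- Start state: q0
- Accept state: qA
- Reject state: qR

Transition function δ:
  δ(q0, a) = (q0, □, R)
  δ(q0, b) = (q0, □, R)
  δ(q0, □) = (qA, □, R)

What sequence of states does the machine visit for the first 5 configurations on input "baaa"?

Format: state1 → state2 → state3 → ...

Execution trace:
Initial: [q0]baaa
Step 1: δ(q0, b) = (q0, □, R) → □[q0]aaa
Step 2: δ(q0, a) = (q0, □, R) → □□[q0]aa
Step 3: δ(q0, a) = (q0, □, R) → □□□[q0]a
Step 4: δ(q0, a) = (q0, □, R) → □□□□[q0]□

State sequence: q0 → q0 → q0 → q0 → q0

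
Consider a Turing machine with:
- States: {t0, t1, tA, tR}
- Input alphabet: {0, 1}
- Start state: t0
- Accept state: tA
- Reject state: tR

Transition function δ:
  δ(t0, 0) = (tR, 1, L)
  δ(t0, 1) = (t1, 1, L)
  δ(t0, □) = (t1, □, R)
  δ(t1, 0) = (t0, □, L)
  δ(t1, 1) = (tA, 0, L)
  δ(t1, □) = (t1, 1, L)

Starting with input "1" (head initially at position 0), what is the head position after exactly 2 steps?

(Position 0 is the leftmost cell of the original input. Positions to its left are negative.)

Execution trace (head position shown):
Step 0: [t0]1  (head at position 0)
Step 1: move left → [t1]□1  (head at position -1)
Step 2: move left → [t1]□11  (head at position -2)

After 2 steps, the head is at position -2.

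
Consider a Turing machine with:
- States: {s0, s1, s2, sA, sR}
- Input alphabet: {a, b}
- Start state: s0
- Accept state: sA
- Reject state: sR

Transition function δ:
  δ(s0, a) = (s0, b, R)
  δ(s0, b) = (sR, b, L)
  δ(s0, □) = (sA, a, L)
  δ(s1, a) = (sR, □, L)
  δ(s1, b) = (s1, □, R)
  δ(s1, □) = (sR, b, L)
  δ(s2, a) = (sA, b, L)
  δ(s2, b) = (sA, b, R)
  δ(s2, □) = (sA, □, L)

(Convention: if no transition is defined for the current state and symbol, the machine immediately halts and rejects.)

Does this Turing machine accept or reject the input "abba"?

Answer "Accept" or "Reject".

Execution trace:
Initial: [s0]abba
Step 1: δ(s0, a) = (s0, b, R) → b[s0]bba
Step 2: δ(s0, b) = (sR, b, L) → [sR]bbba

The machine reaches the reject state sR and halts.

Answer: Reject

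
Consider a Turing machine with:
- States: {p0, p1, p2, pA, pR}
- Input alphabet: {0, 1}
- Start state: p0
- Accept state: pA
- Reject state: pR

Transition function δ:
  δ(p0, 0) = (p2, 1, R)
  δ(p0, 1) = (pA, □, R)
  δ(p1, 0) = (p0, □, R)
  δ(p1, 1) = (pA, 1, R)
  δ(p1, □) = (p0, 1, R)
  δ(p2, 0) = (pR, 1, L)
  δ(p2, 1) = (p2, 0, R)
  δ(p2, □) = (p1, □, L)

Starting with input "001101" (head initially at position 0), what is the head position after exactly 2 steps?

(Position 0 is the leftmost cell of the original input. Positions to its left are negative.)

Execution trace (head position shown):
Step 0: [p0]001101  (head at position 0)
Step 1: move right → 1[p2]01101  (head at position 1)
Step 2: move left → [pR]111101  (head at position 0)

After 2 steps, the head is at position 0.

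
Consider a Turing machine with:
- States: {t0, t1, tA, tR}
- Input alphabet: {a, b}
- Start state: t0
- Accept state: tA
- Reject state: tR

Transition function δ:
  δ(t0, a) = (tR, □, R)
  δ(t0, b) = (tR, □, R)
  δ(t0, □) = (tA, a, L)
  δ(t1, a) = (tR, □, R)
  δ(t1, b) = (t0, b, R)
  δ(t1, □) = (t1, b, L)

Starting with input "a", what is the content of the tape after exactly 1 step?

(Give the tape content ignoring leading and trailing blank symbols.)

Execution trace:
Initial: [t0]a
Step 1: δ(t0, a) = (tR, □, R) → □[tR]□

The machine reaches the reject state tR and halts.

After 1 step, the tape (ignoring leading/trailing blanks) is: □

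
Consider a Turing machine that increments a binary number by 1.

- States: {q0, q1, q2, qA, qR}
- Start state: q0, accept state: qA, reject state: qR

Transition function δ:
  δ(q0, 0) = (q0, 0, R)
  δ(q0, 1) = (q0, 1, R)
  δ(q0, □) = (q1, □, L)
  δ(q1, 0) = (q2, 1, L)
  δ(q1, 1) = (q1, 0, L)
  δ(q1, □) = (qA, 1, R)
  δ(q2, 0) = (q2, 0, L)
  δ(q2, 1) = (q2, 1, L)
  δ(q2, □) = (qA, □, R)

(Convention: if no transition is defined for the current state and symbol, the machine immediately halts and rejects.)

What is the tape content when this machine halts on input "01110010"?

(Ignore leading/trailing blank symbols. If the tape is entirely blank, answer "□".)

Execution trace:
Initial: [q0]01110010
Step 1: δ(q0, 0) = (q0, 0, R) → 0[q0]1110010
Step 2: δ(q0, 1) = (q0, 1, R) → 01[q0]110010
Step 3: δ(q0, 1) = (q0, 1, R) → 011[q0]10010
Step 4: δ(q0, 1) = (q0, 1, R) → 0111[q0]0010
Step 5: δ(q0, 0) = (q0, 0, R) → 01110[q0]010
Step 6: δ(q0, 0) = (q0, 0, R) → 011100[q0]10
Step 7: δ(q0, 1) = (q0, 1, R) → 0111001[q0]0
Step 8: δ(q0, 0) = (q0, 0, R) → 01110010[q0]□
Step 9: δ(q0, □) = (q1, □, L) → 0111001[q1]0□
Step 10: δ(q1, 0) = (q2, 1, L) → 011100[q2]11□
Step 11: δ(q2, 1) = (q2, 1, L) → 01110[q2]011□
Step 12: δ(q2, 0) = (q2, 0, L) → 0111[q2]0011□
Step 13: δ(q2, 0) = (q2, 0, L) → 011[q2]10011□
Step 14: δ(q2, 1) = (q2, 1, L) → 01[q2]110011□
Step 15: δ(q2, 1) = (q2, 1, L) → 0[q2]1110011□
Step 16: δ(q2, 1) = (q2, 1, L) → [q2]01110011□
Step 17: δ(q2, 0) = (q2, 0, L) → [q2]□01110011□
Step 18: δ(q2, □) = (qA, □, R) → □[qA]01110011□

The machine reaches the accept state qA and halts.

Final tape (ignoring leading/trailing blanks): 01110011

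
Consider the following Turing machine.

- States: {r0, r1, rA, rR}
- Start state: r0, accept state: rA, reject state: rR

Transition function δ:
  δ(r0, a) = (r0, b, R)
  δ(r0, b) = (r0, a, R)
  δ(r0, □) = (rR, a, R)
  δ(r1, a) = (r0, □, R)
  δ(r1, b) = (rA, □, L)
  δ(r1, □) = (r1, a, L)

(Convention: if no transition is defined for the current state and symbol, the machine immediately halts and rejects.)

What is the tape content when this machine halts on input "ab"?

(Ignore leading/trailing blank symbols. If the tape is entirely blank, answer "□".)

Execution trace:
Initial: [r0]ab
Step 1: δ(r0, a) = (r0, b, R) → b[r0]b
Step 2: δ(r0, b) = (r0, a, R) → ba[r0]□
Step 3: δ(r0, □) = (rR, a, R) → baa[rR]□

The machine reaches the reject state rR and halts.

Final tape (ignoring leading/trailing blanks): baa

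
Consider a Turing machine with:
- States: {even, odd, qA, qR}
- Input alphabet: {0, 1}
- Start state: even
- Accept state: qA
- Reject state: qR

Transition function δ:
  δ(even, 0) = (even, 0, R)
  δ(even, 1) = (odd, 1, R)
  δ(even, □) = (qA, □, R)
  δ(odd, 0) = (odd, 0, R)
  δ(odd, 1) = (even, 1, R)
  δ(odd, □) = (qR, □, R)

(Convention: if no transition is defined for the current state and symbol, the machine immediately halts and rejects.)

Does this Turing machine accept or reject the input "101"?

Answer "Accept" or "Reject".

Execution trace:
Initial: [even]101
Step 1: δ(even, 1) = (odd, 1, R) → 1[odd]01
Step 2: δ(odd, 0) = (odd, 0, R) → 10[odd]1
Step 3: δ(odd, 1) = (even, 1, R) → 101[even]□
Step 4: δ(even, □) = (qA, □, R) → 101□[qA]□

The machine reaches the accept state qA and halts.

Answer: Accept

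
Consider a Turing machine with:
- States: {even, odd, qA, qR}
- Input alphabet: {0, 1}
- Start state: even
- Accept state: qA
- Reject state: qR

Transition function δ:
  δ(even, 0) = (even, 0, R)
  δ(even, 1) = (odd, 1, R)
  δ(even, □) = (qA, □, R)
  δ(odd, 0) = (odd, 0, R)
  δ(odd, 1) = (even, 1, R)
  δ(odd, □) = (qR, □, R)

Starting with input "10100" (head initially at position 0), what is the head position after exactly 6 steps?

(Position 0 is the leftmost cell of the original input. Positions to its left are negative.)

Execution trace (head position shown):
Step 0: [even]10100  (head at position 0)
Step 1: move right → 1[odd]0100  (head at position 1)
Step 2: move right → 10[odd]100  (head at position 2)
Step 3: move right → 101[even]00  (head at position 3)
Step 4: move right → 1010[even]0  (head at position 4)
Step 5: move right → 10100[even]□  (head at position 5)
Step 6: move right → 10100□[qA]□  (head at position 6)

After 6 steps, the head is at position 6.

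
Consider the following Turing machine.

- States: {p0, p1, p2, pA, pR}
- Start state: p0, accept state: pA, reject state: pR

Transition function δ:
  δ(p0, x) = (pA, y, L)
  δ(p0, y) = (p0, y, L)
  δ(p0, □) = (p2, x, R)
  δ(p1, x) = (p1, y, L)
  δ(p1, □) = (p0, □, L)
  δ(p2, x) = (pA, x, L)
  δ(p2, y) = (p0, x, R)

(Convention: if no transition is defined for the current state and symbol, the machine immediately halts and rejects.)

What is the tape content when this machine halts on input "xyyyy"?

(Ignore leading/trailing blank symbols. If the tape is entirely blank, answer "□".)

Execution trace:
Initial: [p0]xyyyy
Step 1: δ(p0, x) = (pA, y, L) → [pA]□yyyyy

The machine reaches the accept state pA and halts.

Final tape (ignoring leading/trailing blanks): yyyyy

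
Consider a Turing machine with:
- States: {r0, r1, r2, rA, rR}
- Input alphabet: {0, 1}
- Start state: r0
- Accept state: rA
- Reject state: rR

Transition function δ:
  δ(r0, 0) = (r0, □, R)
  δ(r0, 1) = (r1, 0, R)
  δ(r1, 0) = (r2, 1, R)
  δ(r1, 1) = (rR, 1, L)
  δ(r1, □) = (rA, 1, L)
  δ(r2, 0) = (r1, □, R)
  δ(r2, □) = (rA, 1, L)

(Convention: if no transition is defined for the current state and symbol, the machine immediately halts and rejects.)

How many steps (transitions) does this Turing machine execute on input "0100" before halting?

Execution trace:
Initial: [r0]0100
Step 1: δ(r0, 0) = (r0, □, R) → □[r0]100
Step 2: δ(r0, 1) = (r1, 0, R) → □0[r1]00
Step 3: δ(r1, 0) = (r2, 1, R) → □01[r2]0
Step 4: δ(r2, 0) = (r1, □, R) → □01□[r1]□
Step 5: δ(r1, □) = (rA, 1, L) → □01[rA]□1

The machine reaches the accept state rA and halts.

The machine executed 5 steps before halting.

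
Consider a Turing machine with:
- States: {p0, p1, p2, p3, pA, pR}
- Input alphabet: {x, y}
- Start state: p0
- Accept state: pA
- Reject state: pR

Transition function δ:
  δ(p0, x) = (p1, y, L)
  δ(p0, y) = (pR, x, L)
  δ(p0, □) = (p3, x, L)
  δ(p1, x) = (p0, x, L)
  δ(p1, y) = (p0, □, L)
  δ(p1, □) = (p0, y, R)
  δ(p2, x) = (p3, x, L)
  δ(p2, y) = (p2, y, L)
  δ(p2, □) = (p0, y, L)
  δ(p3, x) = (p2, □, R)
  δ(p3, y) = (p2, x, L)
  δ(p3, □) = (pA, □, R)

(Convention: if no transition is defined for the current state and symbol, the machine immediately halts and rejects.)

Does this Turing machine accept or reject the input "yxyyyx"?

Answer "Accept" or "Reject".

Execution trace:
Initial: [p0]yxyyyx
Step 1: δ(p0, y) = (pR, x, L) → [pR]□xxyyyx

The machine reaches the reject state pR and halts.

Answer: Reject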